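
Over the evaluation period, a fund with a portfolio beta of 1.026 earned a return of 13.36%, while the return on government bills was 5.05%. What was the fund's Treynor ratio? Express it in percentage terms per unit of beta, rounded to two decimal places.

Treynor = (R_P − R_f) / β_P = (13.36% − 5.05%) / 1.0260 = 8.31% / 1.0260 = 8.10%

8.10%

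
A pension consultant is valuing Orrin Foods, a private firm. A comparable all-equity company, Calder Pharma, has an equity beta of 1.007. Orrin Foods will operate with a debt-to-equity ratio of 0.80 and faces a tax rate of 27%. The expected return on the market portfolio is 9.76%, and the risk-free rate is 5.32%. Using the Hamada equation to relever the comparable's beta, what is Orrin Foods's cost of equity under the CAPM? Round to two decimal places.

β_L = β_U × [1 + (1 − t)(D/E)] = 1.007 × [1 + (1 − 0.27) × 0.80]
    = 1.007 × [1 + 0.73 × 0.80] = 1.007 × 1.5840 = 1.5951
MRP = 9.76% − 5.32% = 4.44%
E(R) = R_f + β_L × MRP = 5.32% + 1.5951 × 4.44% = 12.40%

12.40%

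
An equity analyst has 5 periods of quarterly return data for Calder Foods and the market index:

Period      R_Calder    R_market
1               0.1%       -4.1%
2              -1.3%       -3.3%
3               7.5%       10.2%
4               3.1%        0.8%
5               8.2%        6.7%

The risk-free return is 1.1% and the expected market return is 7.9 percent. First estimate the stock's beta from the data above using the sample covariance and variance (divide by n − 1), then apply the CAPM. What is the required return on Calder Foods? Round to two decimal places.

5.52%

Mean R_i = (0.1 − 1.3 + 7.5 + 3.1 + 8.2) / 5 = 3.5200%
Mean R_m = (-4.1 − 3.3 + 10.2 + 0.8 + 6.7) / 5 = 2.0600%
Σ(R_i − R̄_i)(R_m − R̄_m) = 101.5440  ⇒  Cov = 101.5440 / 4 = 25.3860
Σ(R_m − R̄_m)² = 156.0520  ⇒  Var(R_m) = 156.0520 / 4 = 39.0130
β = Cov / Var(R_m) = 25.3860 / 39.0130 = 0.6507
MRP = 7.9% − 1.1% = 6.80%
E(R) = R_f + β × MRP = 1.1% + 0.6507 × 6.8% = 5.52%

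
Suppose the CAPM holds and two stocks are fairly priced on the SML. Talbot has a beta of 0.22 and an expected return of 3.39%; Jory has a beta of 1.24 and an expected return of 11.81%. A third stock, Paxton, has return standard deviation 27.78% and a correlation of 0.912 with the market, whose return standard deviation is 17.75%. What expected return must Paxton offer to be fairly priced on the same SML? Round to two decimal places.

MRP = (11.81% − 3.39%) / (1.24 − 0.22) = 8.2549%
R_f = 3.39% − 0.22 × 8.2549% = 1.5739%
β_Paxton = ρ·σ_i/σ_m = 0.912 × 27.78 / 17.75 = 1.4273
E(R_Paxton) = R_f + β × MRP = 1.5739% + 1.4273 × 8.2549% = 13.36%

13.36%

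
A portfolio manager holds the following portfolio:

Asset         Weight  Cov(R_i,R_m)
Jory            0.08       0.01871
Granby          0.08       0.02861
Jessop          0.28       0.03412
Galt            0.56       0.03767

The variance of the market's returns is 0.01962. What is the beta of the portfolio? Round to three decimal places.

β_Jory = 0.01871 / 0.01962 = 0.9536
β_Granby = 0.02861 / 0.01962 = 1.4582
β_Jessop = 0.03412 / 0.01962 = 1.7390
β_Galt = 0.03767 / 0.01962 = 1.9200
β_P = Σ w_i β_i = 0.08×0.9536 + 0.08×1.4582 + 0.28×1.7390 + 0.56×1.9200 = 1.7551

1.755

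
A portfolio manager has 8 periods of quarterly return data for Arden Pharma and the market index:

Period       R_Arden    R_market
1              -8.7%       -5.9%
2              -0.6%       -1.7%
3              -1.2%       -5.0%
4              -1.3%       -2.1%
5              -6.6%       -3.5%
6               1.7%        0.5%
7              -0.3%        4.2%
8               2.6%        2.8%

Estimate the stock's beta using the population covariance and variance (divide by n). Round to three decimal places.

0.791

Mean R_i = (-8.7 − 0.6 − 1.2 − 1.3 − 6.6 + 1.7 − 0.3 + 2.6) / 8 = -1.8000%
Mean R_m = (-5.9 − 1.7 − 5.0 − 2.1 − 3.5 + 0.5 + 4.2 + 2.8) / 8 = -1.3375%
Σ(R_i − R̄_i)(R_m − R̄_m) = 71.7900  ⇒  Cov = 71.7900 / 8 = 8.9738
Σ(R_m − R̄_m)² = 90.7788  ⇒  Var(R_m) = 90.7788 / 8 = 11.3474
β = Cov / Var(R_m) = 8.9738 / 11.3474 = 0.7908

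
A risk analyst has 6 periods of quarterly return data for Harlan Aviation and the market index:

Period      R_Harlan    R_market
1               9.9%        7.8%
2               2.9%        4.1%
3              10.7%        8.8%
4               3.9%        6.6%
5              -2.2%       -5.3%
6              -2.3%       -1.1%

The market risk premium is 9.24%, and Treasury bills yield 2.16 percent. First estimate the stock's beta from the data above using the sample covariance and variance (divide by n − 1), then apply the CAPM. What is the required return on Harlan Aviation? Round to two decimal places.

Mean R_i = (9.9 + 2.9 + 10.7 + 3.9 − 2.2 − 2.3) / 6 = 3.8167%
Mean R_m = (7.8 + 4.1 + 8.8 + 6.6 − 5.3 − 1.1) / 6 = 3.4833%
Σ(R_i − R̄_i)(R_m − R̄_m) = 143.4317  ⇒  Cov = 143.4317 / 5 = 28.6863
Σ(R_m − R̄_m)² = 155.1483  ⇒  Var(R_m) = 155.1483 / 5 = 31.0297
β = Cov / Var(R_m) = 28.6863 / 31.0297 = 0.9245
E(R) = R_f + β × MRP = 2.16% + 0.9245 × 9.24% = 10.70%

10.70%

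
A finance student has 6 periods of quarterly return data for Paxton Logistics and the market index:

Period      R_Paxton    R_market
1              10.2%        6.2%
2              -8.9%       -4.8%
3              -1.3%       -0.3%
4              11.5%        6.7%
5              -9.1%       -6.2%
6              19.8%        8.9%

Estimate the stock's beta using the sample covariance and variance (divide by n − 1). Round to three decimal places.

1.833

Mean R_i = (10.2 − 8.9 − 1.3 + 11.5 − 9.1 + 19.8) / 6 = 3.7000%
Mean R_m = (6.2 − 4.8 − 0.3 + 6.7 − 6.2 + 8.9) / 6 = 1.7500%
Σ(R_i − R̄_i)(R_m − R̄_m) = 377.1900  ⇒  Cov = 377.1900 / 5 = 75.4380
Σ(R_m − R̄_m)² = 205.7350  ⇒  Var(R_m) = 205.7350 / 5 = 41.1470
β = Cov / Var(R_m) = 75.4380 / 41.1470 = 1.8334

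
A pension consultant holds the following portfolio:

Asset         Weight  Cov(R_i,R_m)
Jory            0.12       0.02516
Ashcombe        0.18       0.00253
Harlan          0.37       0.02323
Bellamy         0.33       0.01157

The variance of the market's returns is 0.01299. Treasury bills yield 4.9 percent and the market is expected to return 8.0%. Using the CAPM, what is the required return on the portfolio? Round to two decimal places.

8.69%

β_Jory = 0.02516 / 0.01299 = 1.9369
β_Ashcombe = 0.00253 / 0.01299 = 0.1948
β_Harlan = 0.02323 / 0.01299 = 1.7883
β_Bellamy = 0.01157 / 0.01299 = 0.8907
β_P = Σ w_i β_i = 0.12×1.9369 + 0.18×0.1948 + 0.37×1.7883 + 0.33×0.8907 = 1.2231
MRP = 8.0% − 4.9% = 3.10%
E(R_P) = R_f + β_P × MRP = 4.9% + 1.2231 × 3.1% = 8.69%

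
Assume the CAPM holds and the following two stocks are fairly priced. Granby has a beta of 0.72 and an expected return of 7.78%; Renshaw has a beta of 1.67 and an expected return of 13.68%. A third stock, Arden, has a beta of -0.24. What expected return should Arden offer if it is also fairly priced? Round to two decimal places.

1.82%

MRP (SML slope) = (13.68% − 7.78%) / (1.67 − 0.72) = 5.90% / 0.95 = 6.2105%
R_f (intercept) = 7.78% − 0.72 × 6.2105% = 3.3084%
E(R_Arden) = R_f + β × MRP = 3.3084% + -0.24 × 6.2105% = 1.82%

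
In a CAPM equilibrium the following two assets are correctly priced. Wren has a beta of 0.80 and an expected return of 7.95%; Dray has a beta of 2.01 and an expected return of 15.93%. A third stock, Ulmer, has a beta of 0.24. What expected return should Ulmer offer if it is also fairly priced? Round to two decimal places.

4.26%

MRP (SML slope) = (15.93% − 7.95%) / (2.01 − 0.80) = 7.98% / 1.21 = 6.5950%
R_f (intercept) = 7.95% − 0.80 × 6.5950% = 2.6740%
E(R_Ulmer) = R_f + β × MRP = 2.6740% + 0.24 × 6.5950% = 4.26%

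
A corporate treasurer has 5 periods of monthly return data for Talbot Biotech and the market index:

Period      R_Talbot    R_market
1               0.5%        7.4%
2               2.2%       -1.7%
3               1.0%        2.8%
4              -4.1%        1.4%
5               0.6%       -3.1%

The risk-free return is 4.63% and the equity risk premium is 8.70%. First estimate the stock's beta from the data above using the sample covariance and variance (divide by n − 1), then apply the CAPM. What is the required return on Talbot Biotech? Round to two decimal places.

3.97%

Mean R_i = (0.5 + 2.2 + 1.0 − 4.1 + 0.6) / 5 = 0.0400%
Mean R_m = (7.4 − 1.7 + 2.8 + 1.4 − 3.1) / 5 = 1.3600%
Σ(R_i − R̄_i)(R_m − R̄_m) = -5.1120  ⇒  Cov = -5.1120 / 4 = -1.2780
Σ(R_m − R̄_m)² = 67.8120  ⇒  Var(R_m) = 67.8120 / 4 = 16.9530
β = Cov / Var(R_m) = -1.2780 / 16.9530 = -0.0754
E(R) = R_f + β × MRP = 4.63% + -0.0754 × 8.70% = 3.97%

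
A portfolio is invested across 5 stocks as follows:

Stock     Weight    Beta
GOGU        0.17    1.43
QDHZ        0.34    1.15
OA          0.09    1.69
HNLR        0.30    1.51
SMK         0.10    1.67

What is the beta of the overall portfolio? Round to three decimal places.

β_P = Σ w_i β_i = 0.17×1.43 + 0.34×1.15 + 0.09×1.69 + 0.30×1.51 + 0.10×1.67 = 1.4062

1.406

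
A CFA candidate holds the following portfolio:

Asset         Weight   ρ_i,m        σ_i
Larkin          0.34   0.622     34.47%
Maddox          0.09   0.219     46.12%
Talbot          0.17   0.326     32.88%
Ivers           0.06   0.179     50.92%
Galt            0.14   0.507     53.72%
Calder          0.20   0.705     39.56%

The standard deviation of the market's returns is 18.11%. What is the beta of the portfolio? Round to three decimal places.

1.102

β_Larkin = 0.622 × 34.47% / 18.11% = 1.1839
β_Maddox = 0.219 × 46.12% / 18.11% = 0.5577
β_Talbot = 0.326 × 32.88% / 18.11% = 0.5919
β_Ivers = 0.179 × 50.92% / 18.11% = 0.5033
β_Galt = 0.507 × 53.72% / 18.11% = 1.5039
β_Calder = 0.705 × 39.56% / 18.11% = 1.5400
β_P = Σ w_i β_i = 0.34×1.1839 + 0.09×0.5577 + 0.17×0.5919 + 0.06×0.5033 + 0.14×1.5039 + 0.20×1.5400 = 1.1021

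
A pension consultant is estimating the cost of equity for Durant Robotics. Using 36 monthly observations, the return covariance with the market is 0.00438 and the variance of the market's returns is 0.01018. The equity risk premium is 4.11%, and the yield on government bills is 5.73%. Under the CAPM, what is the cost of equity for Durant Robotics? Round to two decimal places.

β = Cov(R_i, R_m) / Var(R_m) = 0.00438 / 0.01018 = 0.4303
E(R) = R_f + β × MRP = 5.73% + 0.4303 × 4.11% = 7.50%

7.50%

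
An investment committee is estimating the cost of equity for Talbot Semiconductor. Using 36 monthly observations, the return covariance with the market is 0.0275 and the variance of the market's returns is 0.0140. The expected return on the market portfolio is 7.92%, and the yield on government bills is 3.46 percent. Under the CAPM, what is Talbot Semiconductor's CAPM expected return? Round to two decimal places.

12.22%

β = Cov(R_i, R_m) / Var(R_m) = 0.0275 / 0.0140 = 1.9643
MRP = 7.92% − 3.46% = 4.46%
E(R) = R_f + β × MRP = 3.46% + 1.9643 × 4.46% = 12.22%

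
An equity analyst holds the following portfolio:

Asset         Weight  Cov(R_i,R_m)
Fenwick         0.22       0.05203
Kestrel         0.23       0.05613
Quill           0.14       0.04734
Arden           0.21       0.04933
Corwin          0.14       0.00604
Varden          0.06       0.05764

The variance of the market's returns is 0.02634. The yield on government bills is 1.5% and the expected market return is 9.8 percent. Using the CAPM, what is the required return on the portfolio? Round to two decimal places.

15.88%

β_Fenwick = 0.05203 / 0.02634 = 1.9753
β_Kestrel = 0.05613 / 0.02634 = 2.1310
β_Quill = 0.04734 / 0.02634 = 1.7973
β_Arden = 0.04933 / 0.02634 = 1.8728
β_Corwin = 0.00604 / 0.02634 = 0.2293
β_Varden = 0.05764 / 0.02634 = 2.1883
β_P = Σ w_i β_i = 0.22×1.9753 + 0.23×2.1310 + 0.14×1.7973 + 0.21×1.8728 + 0.14×0.2293 + 0.06×2.1883 = 1.7330
MRP = 9.8% − 1.5% = 8.30%
E(R_P) = R_f + β_P × MRP = 1.5% + 1.7330 × 8.3% = 15.88%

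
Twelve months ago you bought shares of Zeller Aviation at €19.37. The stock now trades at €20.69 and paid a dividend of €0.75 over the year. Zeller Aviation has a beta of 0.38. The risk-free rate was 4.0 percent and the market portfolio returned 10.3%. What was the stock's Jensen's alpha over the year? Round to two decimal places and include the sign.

Realised HPR = (P1 + D1 − P0) / P0 = (20.69 + 0.75 − 19.37) / 19.37 = 2.07 / 19.37 = 10.6866%
MRP = 10.3% − 4.0% = 6.30%
CAPM required = R_f + β·MRP = 4.0% + 0.38 × 6.3% = 6.3940%
α = realised − required = 10.6866% − 6.3940% = +4.29%

+4.29%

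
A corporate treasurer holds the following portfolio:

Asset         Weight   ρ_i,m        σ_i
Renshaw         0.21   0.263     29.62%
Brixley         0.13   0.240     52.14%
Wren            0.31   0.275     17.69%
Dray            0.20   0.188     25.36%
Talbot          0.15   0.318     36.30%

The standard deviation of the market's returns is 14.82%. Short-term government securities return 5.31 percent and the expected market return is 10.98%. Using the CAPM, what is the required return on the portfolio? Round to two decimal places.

8.16%

β_Renshaw = 0.263 × 29.62% / 14.82% = 0.5256
β_Brixley = 0.240 × 52.14% / 14.82% = 0.8444
β_Wren = 0.275 × 17.69% / 14.82% = 0.3283
β_Dray = 0.188 × 25.36% / 14.82% = 0.3217
β_Talbot = 0.318 × 36.30% / 14.82% = 0.7789
β_P = Σ w_i β_i = 0.21×0.5256 + 0.13×0.8444 + 0.31×0.3283 + 0.20×0.3217 + 0.15×0.7789 = 0.5031
MRP = 10.98% − 5.31% = 5.67%
E(R_P) = R_f + β_P × MRP = 5.31% + 0.5031 × 5.67% = 8.16%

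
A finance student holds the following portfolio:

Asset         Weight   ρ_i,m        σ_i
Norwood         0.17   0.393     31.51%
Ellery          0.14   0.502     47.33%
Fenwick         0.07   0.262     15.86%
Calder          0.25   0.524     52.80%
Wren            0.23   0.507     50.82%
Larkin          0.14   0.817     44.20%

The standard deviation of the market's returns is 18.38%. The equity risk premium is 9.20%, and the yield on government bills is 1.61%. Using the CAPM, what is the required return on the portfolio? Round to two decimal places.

β_Norwood = 0.393 × 31.51% / 18.38% = 0.6737
β_Ellery = 0.502 × 47.33% / 18.38% = 1.2927
β_Fenwick = 0.262 × 15.86% / 18.38% = 0.2261
β_Calder = 0.524 × 52.80% / 18.38% = 1.5053
β_Wren = 0.507 × 50.82% / 18.38% = 1.4018
β_Larkin = 0.817 × 44.20% / 18.38% = 1.9647
β_P = Σ w_i β_i = 0.17×0.6737 + 0.14×1.2927 + 0.07×0.2261 + 0.25×1.5053 + 0.23×1.4018 + 0.14×1.9647 = 1.2851
E(R_P) = R_f + β_P × MRP = 1.61% + 1.2851 × 9.20% = 13.43%

13.43%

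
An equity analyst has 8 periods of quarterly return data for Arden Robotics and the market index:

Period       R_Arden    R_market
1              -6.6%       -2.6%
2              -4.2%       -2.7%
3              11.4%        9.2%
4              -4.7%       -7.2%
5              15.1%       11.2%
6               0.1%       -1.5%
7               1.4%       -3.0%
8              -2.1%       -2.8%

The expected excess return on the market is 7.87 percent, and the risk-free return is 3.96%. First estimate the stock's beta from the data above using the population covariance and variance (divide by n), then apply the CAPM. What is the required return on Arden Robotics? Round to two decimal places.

Mean R_i = (-6.6 − 4.2 + 11.4 − 4.7 + 15.1 + 0.1 + 1.4 − 2.1) / 8 = 1.3000%
Mean R_m = (-2.6 − 2.7 + 9.2 − 7.2 + 11.2 − 1.5 − 3.0 − 2.8) / 8 = 0.0750%
Σ(R_i − R̄_i)(R_m − R̄_m) = 337.0900  ⇒  Cov = 337.0900 / 8 = 42.1363
Σ(R_m − R̄_m)² = 295.0150  ⇒  Var(R_m) = 295.0150 / 8 = 36.8769
β = Cov / Var(R_m) = 42.1363 / 36.8769 = 1.1426
E(R) = R_f + β × MRP = 3.96% + 1.1426 × 7.87% = 12.95%

12.95%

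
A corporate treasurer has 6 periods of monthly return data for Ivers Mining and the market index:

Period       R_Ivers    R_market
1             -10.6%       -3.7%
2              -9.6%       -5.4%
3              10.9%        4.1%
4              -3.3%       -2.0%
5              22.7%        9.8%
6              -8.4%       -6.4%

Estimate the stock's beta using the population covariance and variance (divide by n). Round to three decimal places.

2.114

Mean R_i = (-10.6 − 9.6 + 10.9 − 3.3 + 22.7 − 8.4) / 6 = 0.2833%
Mean R_m = (-3.7 − 5.4 + 4.1 − 2.0 + 9.8 − 6.4) / 6 = -0.6000%
Σ(R_i − R̄_i)(R_m − R̄_m) = 419.5900  ⇒  Cov = 419.5900 / 6 = 69.9317
Σ(R_m − R̄_m)² = 198.5000  ⇒  Var(R_m) = 198.5000 / 6 = 33.0833
β = Cov / Var(R_m) = 69.9317 / 33.0833 = 2.1138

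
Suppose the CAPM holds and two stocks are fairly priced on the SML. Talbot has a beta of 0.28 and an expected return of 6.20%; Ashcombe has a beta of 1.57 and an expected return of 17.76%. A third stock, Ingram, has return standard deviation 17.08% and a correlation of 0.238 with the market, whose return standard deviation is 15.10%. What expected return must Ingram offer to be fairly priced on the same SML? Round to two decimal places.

MRP = (17.76% − 6.20%) / (1.57 − 0.28) = 8.9612%
R_f = 6.20% − 0.28 × 8.9612% = 3.6909%
β_Ingram = ρ·σ_i/σ_m = 0.238 × 17.08 / 15.10 = 0.2692
E(R_Ingram) = R_f + β × MRP = 3.6909% + 0.2692 × 8.9612% = 6.10%

6.10%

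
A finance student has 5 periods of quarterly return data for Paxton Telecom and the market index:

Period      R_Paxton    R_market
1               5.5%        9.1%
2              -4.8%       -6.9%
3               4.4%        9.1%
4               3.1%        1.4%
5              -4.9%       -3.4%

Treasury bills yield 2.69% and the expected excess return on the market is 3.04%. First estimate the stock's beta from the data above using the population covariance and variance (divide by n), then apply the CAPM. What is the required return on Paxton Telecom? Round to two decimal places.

4.69%

Mean R_i = (5.5 − 4.8 + 4.4 + 3.1 − 4.9) / 5 = 0.6600%
Mean R_m = (9.1 − 6.9 + 9.1 + 1.4 − 3.4) / 5 = 1.8600%
Σ(R_i − R̄_i)(R_m − R̄_m) = 138.0720  ⇒  Cov = 138.0720 / 5 = 27.6144
Σ(R_m − R̄_m)² = 209.4520  ⇒  Var(R_m) = 209.4520 / 5 = 41.8904
β = Cov / Var(R_m) = 27.6144 / 41.8904 = 0.6592
E(R) = R_f + β × MRP = 2.69% + 0.6592 × 3.04% = 4.69%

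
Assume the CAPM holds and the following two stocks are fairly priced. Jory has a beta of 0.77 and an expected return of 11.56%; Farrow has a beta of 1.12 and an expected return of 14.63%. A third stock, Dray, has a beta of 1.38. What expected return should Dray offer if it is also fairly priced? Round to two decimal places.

MRP (SML slope) = (14.63% − 11.56%) / (1.12 − 0.77) = 3.07% / 0.35 = 8.7714%
R_f (intercept) = 11.56% − 0.77 × 8.7714% = 4.8060%
E(R_Dray) = R_f + β × MRP = 4.8060% + 1.38 × 8.7714% = 16.91%

16.91%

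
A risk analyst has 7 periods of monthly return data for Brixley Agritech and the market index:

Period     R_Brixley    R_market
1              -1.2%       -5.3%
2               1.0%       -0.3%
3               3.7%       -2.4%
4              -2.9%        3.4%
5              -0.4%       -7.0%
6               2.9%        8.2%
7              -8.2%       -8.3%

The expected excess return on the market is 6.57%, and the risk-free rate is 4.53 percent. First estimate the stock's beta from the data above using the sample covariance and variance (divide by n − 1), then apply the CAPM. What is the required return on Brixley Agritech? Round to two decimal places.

Mean R_i = (-1.2 + 1.0 + 3.7 − 2.9 − 0.4 + 2.9 − 8.2) / 7 = -0.7286%
Mean R_m = (-5.3 − 0.3 − 2.4 + 3.4 − 7.0 + 8.2 − 8.3) / 7 = -1.6714%
Σ(R_i − R̄_i)(R_m − R̄_m) = 73.4357  ⇒  Cov = 73.4357 / 6 = 12.2393
Σ(R_m − R̄_m)² = 211.0743  ⇒  Var(R_m) = 211.0743 / 6 = 35.1791
β = Cov / Var(R_m) = 12.2393 / 35.1791 = 0.3479
E(R) = R_f + β × MRP = 4.53% + 0.3479 × 6.57% = 6.82%

6.82%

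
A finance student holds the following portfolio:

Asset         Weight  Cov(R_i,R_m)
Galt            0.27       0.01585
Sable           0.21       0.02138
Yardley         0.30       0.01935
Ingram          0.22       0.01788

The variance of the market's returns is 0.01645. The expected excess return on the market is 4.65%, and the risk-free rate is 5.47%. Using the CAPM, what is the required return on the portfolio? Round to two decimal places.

10.70%

β_Galt = 0.01585 / 0.01645 = 0.9635
β_Sable = 0.02138 / 0.01645 = 1.2997
β_Yardley = 0.01935 / 0.01645 = 1.1763
β_Ingram = 0.01788 / 0.01645 = 1.0869
β_P = Σ w_i β_i = 0.27×0.9635 + 0.21×1.2997 + 0.30×1.1763 + 0.22×1.0869 = 1.1251
E(R_P) = R_f + β_P × MRP = 5.47% + 1.1251 × 4.65% = 10.70%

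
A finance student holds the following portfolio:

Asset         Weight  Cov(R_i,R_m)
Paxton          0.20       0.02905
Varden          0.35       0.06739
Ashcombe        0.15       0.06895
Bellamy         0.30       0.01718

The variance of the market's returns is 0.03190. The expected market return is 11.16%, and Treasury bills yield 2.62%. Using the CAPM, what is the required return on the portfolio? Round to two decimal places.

14.64%

β_Paxton = 0.02905 / 0.03190 = 0.9107
β_Varden = 0.06739 / 0.03190 = 2.1125
β_Ashcombe = 0.06895 / 0.03190 = 2.1614
β_Bellamy = 0.01718 / 0.03190 = 0.5386
β_P = Σ w_i β_i = 0.20×0.9107 + 0.35×2.1125 + 0.15×2.1614 + 0.30×0.5386 = 1.4073
MRP = 11.16% − 2.62% = 8.54%
E(R_P) = R_f + β_P × MRP = 2.62% + 1.4073 × 8.54% = 14.64%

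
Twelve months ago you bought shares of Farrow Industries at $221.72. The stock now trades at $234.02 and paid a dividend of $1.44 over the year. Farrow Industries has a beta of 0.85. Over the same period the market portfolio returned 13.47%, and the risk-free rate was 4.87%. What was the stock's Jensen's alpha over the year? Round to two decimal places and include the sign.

Realised HPR = (P1 + D1 − P0) / P0 = (234.02 + 1.44 − 221.72) / 221.72 = 13.74 / 221.72 = 6.1970%
MRP = 13.47% − 4.87% = 8.60%
CAPM required = R_f + β·MRP = 4.87% + 0.85 × 8.60% = 12.1800%
α = realised − required = 6.1970% − 12.1800% = -5.98%

-5.98%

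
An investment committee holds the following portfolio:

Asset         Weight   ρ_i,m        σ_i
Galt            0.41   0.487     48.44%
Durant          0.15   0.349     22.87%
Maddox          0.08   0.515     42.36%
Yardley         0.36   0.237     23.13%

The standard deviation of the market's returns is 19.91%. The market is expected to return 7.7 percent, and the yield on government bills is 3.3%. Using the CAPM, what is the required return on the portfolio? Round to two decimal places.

6.52%

β_Galt = 0.487 × 48.44% / 19.91% = 1.1848
β_Durant = 0.349 × 22.87% / 19.91% = 0.4009
β_Maddox = 0.515 × 42.36% / 19.91% = 1.0957
β_Yardley = 0.237 × 23.13% / 19.91% = 0.2753
β_P = Σ w_i β_i = 0.41×1.1848 + 0.15×0.4009 + 0.08×1.0957 + 0.36×0.2753 = 0.7327
MRP = 7.7% − 3.3% = 4.40%
E(R_P) = R_f + β_P × MRP = 3.3% + 0.7327 × 4.4% = 6.52%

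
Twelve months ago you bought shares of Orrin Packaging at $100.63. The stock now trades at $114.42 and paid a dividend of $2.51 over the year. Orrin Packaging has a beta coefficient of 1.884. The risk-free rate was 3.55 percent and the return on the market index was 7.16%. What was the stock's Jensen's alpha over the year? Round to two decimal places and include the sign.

+5.85%

Realised HPR = (P1 + D1 − P0) / P0 = (114.42 + 2.51 − 100.63) / 100.63 = 16.30 / 100.63 = 16.1980%
MRP = 7.16% − 3.55% = 3.61%
CAPM required = R_f + β·MRP = 3.55% + 1.884 × 3.61% = 10.35124%
α = realised − required = 16.1980% − 10.35124% = +5.85%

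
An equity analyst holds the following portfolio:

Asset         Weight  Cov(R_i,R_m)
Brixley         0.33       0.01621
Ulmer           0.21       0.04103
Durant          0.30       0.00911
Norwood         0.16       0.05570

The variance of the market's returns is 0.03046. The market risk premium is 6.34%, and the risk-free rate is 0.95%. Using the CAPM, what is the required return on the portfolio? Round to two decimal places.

6.28%

β_Brixley = 0.01621 / 0.03046 = 0.5322
β_Ulmer = 0.04103 / 0.03046 = 1.3470
β_Durant = 0.00911 / 0.03046 = 0.2991
β_Norwood = 0.05570 / 0.03046 = 1.8286
β_P = Σ w_i β_i = 0.33×0.5322 + 0.21×1.3470 + 0.30×0.2991 + 0.16×1.8286 = 0.8408
E(R_P) = R_f + β_P × MRP = 0.95% + 0.8408 × 6.34% = 6.28%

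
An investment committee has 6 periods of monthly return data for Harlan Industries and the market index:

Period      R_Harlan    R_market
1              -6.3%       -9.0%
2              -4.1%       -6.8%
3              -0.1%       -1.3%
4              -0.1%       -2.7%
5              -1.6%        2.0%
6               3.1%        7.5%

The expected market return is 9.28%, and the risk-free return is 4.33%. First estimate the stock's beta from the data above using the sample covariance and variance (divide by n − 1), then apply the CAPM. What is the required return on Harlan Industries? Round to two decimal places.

6.81%

Mean R_i = (-6.3 − 4.1 − 0.1 − 0.1 − 1.6 + 3.1) / 6 = -1.5167%
Mean R_m = (-9.0 − 6.8 − 1.3 − 2.7 + 2.0 + 7.5) / 6 = -1.7167%
Σ(R_i − R̄_i)(R_m − R̄_m) = 89.4083  ⇒  Cov = 89.4083 / 5 = 17.8817
Σ(R_m − R̄_m)² = 178.7883  ⇒  Var(R_m) = 178.7883 / 5 = 35.7577
β = Cov / Var(R_m) = 17.8817 / 35.7577 = 0.5001
MRP = 9.28% − 4.33% = 4.95%
E(R) = R_f + β × MRP = 4.33% + 0.5001 × 4.95% = 6.81%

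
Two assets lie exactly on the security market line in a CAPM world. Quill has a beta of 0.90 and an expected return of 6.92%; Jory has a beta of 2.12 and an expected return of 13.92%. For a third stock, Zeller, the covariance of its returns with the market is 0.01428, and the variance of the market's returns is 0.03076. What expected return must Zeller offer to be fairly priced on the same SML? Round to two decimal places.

MRP = (13.92% − 6.92%) / (2.12 − 0.90) = 5.7377%
R_f = 6.92% − 0.90 × 5.7377% = 1.7561%
β_Zeller = Cov / Var(R_m) = 0.01428 / 0.03076 = 0.4642
E(R_Zeller) = R_f + β × MRP = 1.7561% + 0.4642 × 5.7377% = 4.42%

4.42%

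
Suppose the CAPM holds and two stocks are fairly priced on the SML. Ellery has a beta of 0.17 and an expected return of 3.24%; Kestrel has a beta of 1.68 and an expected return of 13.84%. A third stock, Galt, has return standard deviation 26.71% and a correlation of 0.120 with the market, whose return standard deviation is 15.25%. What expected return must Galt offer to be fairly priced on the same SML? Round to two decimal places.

3.52%

MRP = (13.84% − 3.24%) / (1.68 − 0.17) = 7.0199%
R_f = 3.24% − 0.17 × 7.0199% = 2.0466%
β_Galt = ρ·σ_i/σ_m = 0.120 × 26.71 / 15.25 = 0.2102
E(R_Galt) = R_f + β × MRP = 2.0466% + 0.2102 × 7.0199% = 3.52%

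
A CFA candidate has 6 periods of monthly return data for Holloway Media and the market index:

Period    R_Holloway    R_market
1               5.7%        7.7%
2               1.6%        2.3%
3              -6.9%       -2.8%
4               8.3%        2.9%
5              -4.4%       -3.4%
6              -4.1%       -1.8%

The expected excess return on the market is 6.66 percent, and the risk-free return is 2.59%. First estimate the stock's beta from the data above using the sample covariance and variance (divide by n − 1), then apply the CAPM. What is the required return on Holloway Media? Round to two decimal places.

Mean R_i = (5.7 + 1.6 − 6.9 + 8.3 − 4.4 − 4.1) / 6 = 0.0333%
Mean R_m = (7.7 + 2.3 − 2.8 + 2.9 − 3.4 − 1.8) / 6 = 0.8167%
Σ(R_i − R̄_i)(R_m − R̄_m) = 113.1367  ⇒  Cov = 113.1367 / 5 = 22.6273
Σ(R_m − R̄_m)² = 91.6283  ⇒  Var(R_m) = 91.6283 / 5 = 18.3257
β = Cov / Var(R_m) = 22.6273 / 18.3257 = 1.2347
E(R) = R_f + β × MRP = 2.59% + 1.2347 × 6.66% = 10.81%

10.81%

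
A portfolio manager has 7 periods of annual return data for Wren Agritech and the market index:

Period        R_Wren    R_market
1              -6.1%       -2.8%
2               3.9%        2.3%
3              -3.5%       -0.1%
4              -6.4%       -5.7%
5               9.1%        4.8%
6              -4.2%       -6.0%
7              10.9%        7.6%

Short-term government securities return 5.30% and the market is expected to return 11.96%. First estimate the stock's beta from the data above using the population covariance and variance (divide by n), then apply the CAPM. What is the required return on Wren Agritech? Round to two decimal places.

Mean R_i = (-6.1 + 3.9 − 3.5 − 6.4 + 9.1 − 4.2 + 10.9) / 7 = 0.5286%
Mean R_m = (-2.8 + 2.3 − 0.1 − 5.7 + 4.8 − 6.0 + 7.6) / 7 = 0.0143%
Σ(R_i − R̄_i)(R_m − R̄_m) = 214.5471  ⇒  Cov = 214.5471 / 7 = 30.6496
Σ(R_m − R̄_m)² = 162.4286  ⇒  Var(R_m) = 162.4286 / 7 = 23.2041
β = Cov / Var(R_m) = 30.6496 / 23.2041 = 1.3209
MRP = 11.96% − 5.30% = 6.66%
E(R) = R_f + β × MRP = 5.30% + 1.3209 × 6.66% = 14.10%

14.10%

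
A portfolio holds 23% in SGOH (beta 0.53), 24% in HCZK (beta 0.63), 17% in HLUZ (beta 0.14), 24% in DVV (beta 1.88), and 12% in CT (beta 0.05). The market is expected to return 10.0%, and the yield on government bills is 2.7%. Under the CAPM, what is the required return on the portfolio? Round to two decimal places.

8.20%

β_P = Σ w_i β_i = 0.23×0.53 + 0.24×0.63 + 0.17×0.14 + 0.24×1.88 + 0.12×0.05 = 0.7541
MRP = 10.0% − 2.7% = 7.30%
E(R_P) = R_f + β_P × MRP = 2.7% + 0.7541 × 7.3% = 8.20%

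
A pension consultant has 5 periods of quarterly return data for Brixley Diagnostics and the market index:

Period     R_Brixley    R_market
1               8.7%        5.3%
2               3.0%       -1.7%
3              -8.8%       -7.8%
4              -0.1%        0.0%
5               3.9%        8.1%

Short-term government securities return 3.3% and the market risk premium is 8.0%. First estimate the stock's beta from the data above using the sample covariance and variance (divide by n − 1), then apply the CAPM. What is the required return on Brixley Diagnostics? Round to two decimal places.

10.35%

Mean R_i = (8.7 + 3.0 − 8.8 − 0.1 + 3.9) / 5 = 1.3400%
Mean R_m = (5.3 − 1.7 − 7.8 + 0.0 + 8.1) / 5 = 0.7800%
Σ(R_i − R̄_i)(R_m − R̄_m) = 136.0140  ⇒  Cov = 136.0140 / 4 = 34.0035
Σ(R_m − R̄_m)² = 154.3880  ⇒  Var(R_m) = 154.3880 / 4 = 38.5970
β = Cov / Var(R_m) = 34.0035 / 38.5970 = 0.8810
E(R) = R_f + β × MRP = 3.3% + 0.8810 × 8.0% = 10.35%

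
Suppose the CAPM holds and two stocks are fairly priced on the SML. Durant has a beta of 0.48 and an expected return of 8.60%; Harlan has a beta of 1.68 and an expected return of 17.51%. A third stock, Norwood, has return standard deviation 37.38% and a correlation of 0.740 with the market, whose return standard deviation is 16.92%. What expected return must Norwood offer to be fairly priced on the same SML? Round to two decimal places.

17.17%

MRP = (17.51% − 8.60%) / (1.68 − 0.48) = 7.4250%
R_f = 8.60% − 0.48 × 7.4250% = 5.0360%
β_Norwood = ρ·σ_i/σ_m = 0.740 × 37.38 / 16.92 = 1.6348
E(R_Norwood) = R_f + β × MRP = 5.0360% + 1.6348 × 7.4250% = 17.17%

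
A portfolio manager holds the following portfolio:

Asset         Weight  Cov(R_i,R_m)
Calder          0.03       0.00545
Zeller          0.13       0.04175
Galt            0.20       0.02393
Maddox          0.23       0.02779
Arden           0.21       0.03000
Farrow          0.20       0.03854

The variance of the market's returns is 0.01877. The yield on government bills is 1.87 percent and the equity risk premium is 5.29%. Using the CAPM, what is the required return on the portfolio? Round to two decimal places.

β_Calder = 0.00545 / 0.01877 = 0.2904
β_Zeller = 0.04175 / 0.01877 = 2.2243
β_Galt = 0.02393 / 0.01877 = 1.2749
β_Maddox = 0.02779 / 0.01877 = 1.4806
β_Arden = 0.03000 / 0.01877 = 1.5983
β_Farrow = 0.03854 / 0.01877 = 2.0533
β_P = Σ w_i β_i = 0.03×0.2904 + 0.13×2.2243 + 0.20×1.2749 + 0.23×1.4806 + 0.21×1.5983 + 0.20×2.0533 = 1.6397
E(R_P) = R_f + β_P × MRP = 1.87% + 1.6397 × 5.29% = 10.54%

10.54%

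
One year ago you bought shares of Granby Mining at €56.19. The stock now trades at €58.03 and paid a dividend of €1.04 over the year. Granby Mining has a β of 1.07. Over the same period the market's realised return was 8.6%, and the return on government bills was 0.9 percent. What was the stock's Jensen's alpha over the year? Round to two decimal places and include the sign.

Realised HPR = (P1 + D1 − P0) / P0 = (58.03 + 1.04 − 56.19) / 56.19 = 2.88 / 56.19 = 5.1255%
MRP = 8.6% − 0.9% = 7.70%
CAPM required = R_f + β·MRP = 0.9% + 1.07 × 7.7% = 9.1390%
α = realised − required = 5.1255% − 9.1390% = -4.01%

-4.01%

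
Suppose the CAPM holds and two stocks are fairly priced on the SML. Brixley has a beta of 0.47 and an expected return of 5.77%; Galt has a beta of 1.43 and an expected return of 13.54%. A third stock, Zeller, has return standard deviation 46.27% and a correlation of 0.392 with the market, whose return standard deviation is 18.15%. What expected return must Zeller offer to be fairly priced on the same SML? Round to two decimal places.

MRP = (13.54% − 5.77%) / (1.43 − 0.47) = 8.0938%
R_f = 5.77% − 0.47 × 8.0938% = 1.9659%
β_Zeller = ρ·σ_i/σ_m = 0.392 × 46.27 / 18.15 = 0.9993
E(R_Zeller) = R_f + β × MRP = 1.9659% + 0.9993 × 8.0938% = 10.05%

10.05%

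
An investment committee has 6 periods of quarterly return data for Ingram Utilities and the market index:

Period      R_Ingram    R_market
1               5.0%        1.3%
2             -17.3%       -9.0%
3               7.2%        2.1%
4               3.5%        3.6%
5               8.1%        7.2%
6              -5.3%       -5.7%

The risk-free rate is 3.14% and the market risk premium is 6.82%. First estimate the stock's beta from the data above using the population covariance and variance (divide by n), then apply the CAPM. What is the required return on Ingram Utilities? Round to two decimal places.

13.45%

Mean R_i = (5.0 − 17.3 + 7.2 + 3.5 + 8.1 − 5.3) / 6 = 0.2000%
Mean R_m = (1.3 − 9.0 + 2.1 + 3.6 + 7.2 − 5.7) / 6 = -0.0833%
Σ(R_i − R̄_i)(R_m − R̄_m) = 278.5500  ⇒  Cov = 278.5500 / 6 = 46.4250
Σ(R_m − R̄_m)² = 184.3483  ⇒  Var(R_m) = 184.3483 / 6 = 30.7247
β = Cov / Var(R_m) = 46.4250 / 30.7247 = 1.5110
E(R) = R_f + β × MRP = 3.14% + 1.5110 × 6.82% = 13.45%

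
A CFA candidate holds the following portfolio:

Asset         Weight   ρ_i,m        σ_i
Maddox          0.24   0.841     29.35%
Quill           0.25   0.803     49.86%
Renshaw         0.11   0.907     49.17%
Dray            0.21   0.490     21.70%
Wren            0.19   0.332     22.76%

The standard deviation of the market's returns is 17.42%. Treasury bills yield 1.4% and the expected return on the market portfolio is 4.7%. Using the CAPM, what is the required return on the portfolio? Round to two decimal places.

6.04%

β_Maddox = 0.841 × 29.35% / 17.42% = 1.4170
β_Quill = 0.803 × 49.86% / 17.42% = 2.2984
β_Renshaw = 0.907 × 49.17% / 17.42% = 2.5601
β_Dray = 0.490 × 21.70% / 17.42% = 0.6104
β_Wren = 0.332 × 22.76% / 17.42% = 0.4338
β_P = Σ w_i β_i = 0.24×1.4170 + 0.25×2.2984 + 0.11×2.5601 + 0.21×0.6104 + 0.19×0.4338 = 1.4069
MRP = 4.7% − 1.4% = 3.30%
E(R_P) = R_f + β_P × MRP = 1.4% + 1.4069 × 3.3% = 6.04%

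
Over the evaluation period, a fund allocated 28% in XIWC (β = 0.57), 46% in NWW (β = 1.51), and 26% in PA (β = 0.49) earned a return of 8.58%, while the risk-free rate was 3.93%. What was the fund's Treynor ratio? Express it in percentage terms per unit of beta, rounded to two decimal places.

4.74%

β_P = 0.28×0.57 + 0.46×1.51 + 0.26×0.49 = 0.9816
Treynor = (R_P − R_f) / β_P = (8.58% − 3.93%) / 0.9816 = 4.65% / 0.9816 = 4.74%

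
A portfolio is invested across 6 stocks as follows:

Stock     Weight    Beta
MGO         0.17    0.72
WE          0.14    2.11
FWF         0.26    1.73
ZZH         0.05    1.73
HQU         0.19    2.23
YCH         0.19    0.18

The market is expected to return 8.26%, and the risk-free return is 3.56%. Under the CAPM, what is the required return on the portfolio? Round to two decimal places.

β_P = Σ w_i β_i = 0.17×0.72 + 0.14×2.11 + 0.26×1.73 + 0.05×1.73 + 0.19×2.23 + 0.19×0.18 = 1.4120
MRP = 8.26% − 3.56% = 4.70%
E(R_P) = R_f + β_P × MRP = 3.56% + 1.4120 × 4.70% = 10.20%

10.20%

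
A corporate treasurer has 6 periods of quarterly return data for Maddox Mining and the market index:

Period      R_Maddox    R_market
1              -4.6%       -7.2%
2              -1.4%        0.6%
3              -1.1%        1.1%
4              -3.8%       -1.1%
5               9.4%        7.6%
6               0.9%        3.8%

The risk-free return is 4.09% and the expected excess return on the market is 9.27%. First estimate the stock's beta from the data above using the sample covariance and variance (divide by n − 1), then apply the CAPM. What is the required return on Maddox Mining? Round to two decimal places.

Mean R_i = (-4.6 − 1.4 − 1.1 − 3.8 + 9.4 + 0.9) / 6 = -0.1000%
Mean R_m = (-7.2 + 0.6 + 1.1 − 1.1 + 7.6 + 3.8) / 6 = 0.8000%
Σ(R_i − R̄_i)(R_m − R̄_m) = 110.5900  ⇒  Cov = 110.5900 / 5 = 22.1180
Σ(R_m − R̄_m)² = 122.9800  ⇒  Var(R_m) = 122.9800 / 5 = 24.5960
β = Cov / Var(R_m) = 22.1180 / 24.5960 = 0.8993
E(R) = R_f + β × MRP = 4.09% + 0.8993 × 9.27% = 12.43%

12.43%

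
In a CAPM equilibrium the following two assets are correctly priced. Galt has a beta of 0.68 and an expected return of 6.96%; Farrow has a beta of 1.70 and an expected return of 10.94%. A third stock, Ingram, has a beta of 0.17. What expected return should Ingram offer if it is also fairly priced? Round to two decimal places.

MRP (SML slope) = (10.94% − 6.96%) / (1.70 − 0.68) = 3.98% / 1.02 = 3.9020%
R_f (intercept) = 6.96% − 0.68 × 3.9020% = 4.3066%
E(R_Ingram) = R_f + β × MRP = 4.3066% + 0.17 × 3.9020% = 4.97%

4.97%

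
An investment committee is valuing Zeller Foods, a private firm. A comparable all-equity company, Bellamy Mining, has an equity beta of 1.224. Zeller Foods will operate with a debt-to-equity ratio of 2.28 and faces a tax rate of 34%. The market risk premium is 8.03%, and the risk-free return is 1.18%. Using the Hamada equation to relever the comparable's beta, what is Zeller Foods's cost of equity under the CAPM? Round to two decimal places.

β_L = β_U × [1 + (1 − t)(D/E)] = 1.224 × [1 + (1 − 0.34) × 2.28]
    = 1.224 × [1 + 0.66 × 2.28] = 1.224 × 2.5048 = 3.0659
E(R) = R_f + β_L × MRP = 1.18% + 3.0659 × 8.03% = 25.80%

25.80%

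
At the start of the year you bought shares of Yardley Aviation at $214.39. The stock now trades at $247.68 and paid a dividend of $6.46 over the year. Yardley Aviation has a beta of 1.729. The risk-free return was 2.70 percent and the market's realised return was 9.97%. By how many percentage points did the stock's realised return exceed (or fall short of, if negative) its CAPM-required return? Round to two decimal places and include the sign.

Realised HPR = (P1 + D1 − P0) / P0 = (247.68 + 6.46 − 214.39) / 214.39 = 39.75 / 214.39 = 18.5410%
MRP = 9.97% − 2.70% = 7.27%
CAPM required = R_f + β·MRP = 2.70% + 1.729 × 7.27% = 15.26983%
α = realised − required = 18.5410% − 15.26983% = +3.27%

+3.27%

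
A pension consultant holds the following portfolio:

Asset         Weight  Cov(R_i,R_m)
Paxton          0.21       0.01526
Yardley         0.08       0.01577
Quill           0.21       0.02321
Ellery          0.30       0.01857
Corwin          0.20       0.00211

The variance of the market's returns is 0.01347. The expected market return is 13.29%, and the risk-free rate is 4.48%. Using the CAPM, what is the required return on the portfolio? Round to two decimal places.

14.51%

β_Paxton = 0.01526 / 0.01347 = 1.1329
β_Yardley = 0.01577 / 0.01347 = 1.1707
β_Quill = 0.02321 / 0.01347 = 1.7231
β_Ellery = 0.01857 / 0.01347 = 1.3786
β_Corwin = 0.00211 / 0.01347 = 0.1566
β_P = Σ w_i β_i = 0.21×1.1329 + 0.08×1.1707 + 0.21×1.7231 + 0.30×1.3786 + 0.20×0.1566 = 1.1383
MRP = 13.29% − 4.48% = 8.81%
E(R_P) = R_f + β_P × MRP = 4.48% + 1.1383 × 8.81% = 14.51%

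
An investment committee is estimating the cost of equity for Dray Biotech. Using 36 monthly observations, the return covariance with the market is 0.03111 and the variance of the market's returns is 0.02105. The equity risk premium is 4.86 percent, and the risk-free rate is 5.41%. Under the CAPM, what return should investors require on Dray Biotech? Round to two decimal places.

12.59%

β = Cov(R_i, R_m) / Var(R_m) = 0.03111 / 0.02105 = 1.4779
E(R) = R_f + β × MRP = 5.41% + 1.4779 × 4.86% = 12.59%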